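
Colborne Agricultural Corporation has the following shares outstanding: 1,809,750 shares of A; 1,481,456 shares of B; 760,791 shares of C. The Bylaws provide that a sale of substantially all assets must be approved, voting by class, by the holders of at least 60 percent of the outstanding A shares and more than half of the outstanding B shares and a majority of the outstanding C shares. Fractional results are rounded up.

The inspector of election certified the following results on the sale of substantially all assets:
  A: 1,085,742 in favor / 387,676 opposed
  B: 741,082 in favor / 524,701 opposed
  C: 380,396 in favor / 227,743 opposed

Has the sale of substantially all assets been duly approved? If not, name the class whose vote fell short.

A: 3/5 of 1809750 = 1085850; 1,085,850 required, 1,085,742 in favor — not approved.
B: a majority of 1481456 is 740729; 740,729 required, 741,082 in favor — approved.
C: a majority of 760791 is 380396; 380,396 required, 380,396 in favor — approved.

Not approved — the A shares did not give the required vote.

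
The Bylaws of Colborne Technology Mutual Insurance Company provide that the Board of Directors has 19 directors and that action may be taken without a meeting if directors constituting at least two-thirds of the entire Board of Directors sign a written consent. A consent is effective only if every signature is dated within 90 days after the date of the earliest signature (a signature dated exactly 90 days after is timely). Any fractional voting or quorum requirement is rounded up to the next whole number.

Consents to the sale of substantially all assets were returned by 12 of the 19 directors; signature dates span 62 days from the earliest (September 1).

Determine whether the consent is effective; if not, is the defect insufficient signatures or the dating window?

Signatures required: at least two-thirds of 19 — 2/3 of 19 = 12.67, rounded up to 13, so 13 needed; 12 signed. Insufficient.
Dating window: the latest signature is 62 days after the earliest; the limit is 90 days. Within the window.

Not effective — insufficient signatures.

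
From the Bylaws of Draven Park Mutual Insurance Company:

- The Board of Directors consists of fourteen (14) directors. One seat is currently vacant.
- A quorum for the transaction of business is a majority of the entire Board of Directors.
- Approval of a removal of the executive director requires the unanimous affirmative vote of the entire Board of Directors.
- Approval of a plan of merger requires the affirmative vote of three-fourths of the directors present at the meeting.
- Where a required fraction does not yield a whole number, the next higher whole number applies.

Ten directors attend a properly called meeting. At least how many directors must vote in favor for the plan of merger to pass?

8

The plan of merger requires three-fourths of the directors present (10).
3/4 of 10 = 7.50, rounded up to 8.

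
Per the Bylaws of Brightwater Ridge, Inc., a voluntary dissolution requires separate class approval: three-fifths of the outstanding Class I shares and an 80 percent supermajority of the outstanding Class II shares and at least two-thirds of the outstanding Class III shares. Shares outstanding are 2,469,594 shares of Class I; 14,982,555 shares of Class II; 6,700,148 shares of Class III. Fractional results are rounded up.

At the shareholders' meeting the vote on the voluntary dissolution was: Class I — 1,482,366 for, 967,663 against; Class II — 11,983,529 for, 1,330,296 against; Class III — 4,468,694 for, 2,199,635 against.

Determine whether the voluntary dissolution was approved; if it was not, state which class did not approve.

Not approved — the Class II shares did not give the required vote.

Class I: 3/5 of 2469594 = 1481756.40, rounded up to 1481757; 1,481,757 required, 1,482,366 in favor — approved.
Class II: 4/5 of 14982555 = 11986044; 11,986,044 required, 11,983,529 in favor — not approved.
Class III: 2/3 of 6700148 = 4466765.33, rounded up to 4466766; 4,466,766 required, 4,468,694 in favor — approved.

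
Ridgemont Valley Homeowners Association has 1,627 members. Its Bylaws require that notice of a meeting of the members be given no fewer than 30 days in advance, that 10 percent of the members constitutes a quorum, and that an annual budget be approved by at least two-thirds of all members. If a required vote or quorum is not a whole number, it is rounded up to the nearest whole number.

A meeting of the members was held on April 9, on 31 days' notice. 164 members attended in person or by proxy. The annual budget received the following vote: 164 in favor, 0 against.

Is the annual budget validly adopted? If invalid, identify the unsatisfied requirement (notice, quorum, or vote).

Invalid — vote requirement not satisfied.

Notice: 31 days given; 30 required. Satisfied.
Quorum: 10% of 1,627 = 162.70, rounded up to 163; 164 present. Satisfied.
Vote: requires two-thirds of all members (1,627); 2/3 of 1627 = 1084.67, rounded up to 1085, so 1,085 needed; 164 in favor. Not satisfied.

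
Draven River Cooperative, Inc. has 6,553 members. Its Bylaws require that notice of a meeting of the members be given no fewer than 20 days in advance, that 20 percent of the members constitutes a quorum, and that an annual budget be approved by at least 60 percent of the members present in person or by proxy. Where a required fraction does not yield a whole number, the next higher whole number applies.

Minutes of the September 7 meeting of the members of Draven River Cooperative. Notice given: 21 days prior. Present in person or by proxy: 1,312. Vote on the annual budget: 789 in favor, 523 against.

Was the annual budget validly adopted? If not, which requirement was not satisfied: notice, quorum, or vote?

Valid — all requirements satisfied.

Notice: 21 days given; 20 required. Satisfied.
Quorum: 20% of 6,553 = 1,310.60, rounded up to 1,311; 1,312 present. Satisfied.
Vote: requires three-fifths of those present (1,312); 3/5 of 1312 = 787.20, rounded up to 788, so 788 needed; 789 in favor. Satisfied.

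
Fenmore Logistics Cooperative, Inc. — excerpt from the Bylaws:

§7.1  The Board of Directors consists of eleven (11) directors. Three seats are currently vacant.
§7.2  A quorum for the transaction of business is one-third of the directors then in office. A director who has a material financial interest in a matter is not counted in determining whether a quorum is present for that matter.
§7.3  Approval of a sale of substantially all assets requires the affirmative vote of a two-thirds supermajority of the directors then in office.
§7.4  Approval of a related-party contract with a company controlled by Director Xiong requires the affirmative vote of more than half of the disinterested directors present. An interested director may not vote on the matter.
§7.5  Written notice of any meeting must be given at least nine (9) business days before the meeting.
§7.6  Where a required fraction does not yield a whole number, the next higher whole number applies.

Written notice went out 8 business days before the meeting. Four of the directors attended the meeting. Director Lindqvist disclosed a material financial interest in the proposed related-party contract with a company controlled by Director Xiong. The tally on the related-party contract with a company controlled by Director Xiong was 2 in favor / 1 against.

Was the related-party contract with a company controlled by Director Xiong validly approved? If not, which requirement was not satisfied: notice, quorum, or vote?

Notice: 8 business days given; 9 required (8 < 9). Not satisfied.
Quorum: 4 present, but the 1 interested director does not count, leaving 3. Quorum is 3. Satisfied.
Vote: the related-party contract with a company controlled by Director Xiong requires a majority of the disinterested directors present (4 − 1 = 3). A majority of 3 is 2, so 2 affirmative votes are needed; 2 voted in favor. Satisfied.

Invalid — notice requirement not satisfied.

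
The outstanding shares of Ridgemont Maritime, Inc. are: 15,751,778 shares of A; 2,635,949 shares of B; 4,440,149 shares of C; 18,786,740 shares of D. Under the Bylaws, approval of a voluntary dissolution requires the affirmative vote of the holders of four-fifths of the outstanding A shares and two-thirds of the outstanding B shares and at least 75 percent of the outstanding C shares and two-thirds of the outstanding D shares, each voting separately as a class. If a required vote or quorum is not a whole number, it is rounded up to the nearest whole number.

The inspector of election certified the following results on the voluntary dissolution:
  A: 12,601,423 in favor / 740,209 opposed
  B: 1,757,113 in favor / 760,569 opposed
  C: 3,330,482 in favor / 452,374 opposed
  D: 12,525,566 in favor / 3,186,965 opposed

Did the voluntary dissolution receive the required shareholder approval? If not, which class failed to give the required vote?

A: 4/5 of 15751778 = 12601422.40, rounded up to 12601423; 12,601,423 required, 12,601,423 in favor — approved.
B: 2/3 of 2635949 = 1757299.33, rounded up to 1757300; 1,757,300 required, 1,757,113 in favor — not approved.
C: 3/4 of 4440149 = 3330111.75, rounded up to 3330112; 3,330,112 required, 3,330,482 in favor — approved.
D: 2/3 of 18786740 = 12524493.33, rounded up to 12524494; 12,524,494 required, 12,525,566 in favor — approved.

Not approved — the B shares did not give the required vote.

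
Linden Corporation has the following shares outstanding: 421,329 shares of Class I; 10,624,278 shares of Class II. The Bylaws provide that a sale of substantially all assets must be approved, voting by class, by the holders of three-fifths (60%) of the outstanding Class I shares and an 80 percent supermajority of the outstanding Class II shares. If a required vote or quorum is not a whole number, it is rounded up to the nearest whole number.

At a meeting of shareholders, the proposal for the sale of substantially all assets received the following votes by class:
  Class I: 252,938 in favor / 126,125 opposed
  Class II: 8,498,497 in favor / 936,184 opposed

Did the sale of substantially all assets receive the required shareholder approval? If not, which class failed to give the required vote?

Not approved — the Class II shares did not give the required vote.

Class I: 3/5 of 421329 = 252797.40, rounded up to 252798; 252,798 required, 252,938 in favor — approved.
Class II: 4/5 of 10624278 = 8499422.40, rounded up to 8499423; 8,499,423 required, 8,498,497 in favor — not approved.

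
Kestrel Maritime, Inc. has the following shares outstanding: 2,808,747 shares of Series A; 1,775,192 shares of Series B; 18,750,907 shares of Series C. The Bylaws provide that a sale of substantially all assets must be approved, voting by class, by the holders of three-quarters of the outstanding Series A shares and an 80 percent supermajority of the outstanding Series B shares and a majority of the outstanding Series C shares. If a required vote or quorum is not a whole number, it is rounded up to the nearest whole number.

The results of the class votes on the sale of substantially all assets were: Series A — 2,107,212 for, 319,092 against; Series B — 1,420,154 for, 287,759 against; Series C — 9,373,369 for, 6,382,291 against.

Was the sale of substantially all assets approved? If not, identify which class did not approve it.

Not approved — the Series C shares did not give the required vote.

Series A: 3/4 of 2808747 = 2106560.25, rounded up to 2106561; 2,106,561 required, 2,107,212 in favor — approved.
Series B: 4/5 of 1775192 = 1420153.60, rounded up to 1420154; 1,420,154 required, 1,420,154 in favor — approved.
Series C: a majority of 18750907 is 9375454; 9,375,454 required, 9,373,369 in favor — not approved.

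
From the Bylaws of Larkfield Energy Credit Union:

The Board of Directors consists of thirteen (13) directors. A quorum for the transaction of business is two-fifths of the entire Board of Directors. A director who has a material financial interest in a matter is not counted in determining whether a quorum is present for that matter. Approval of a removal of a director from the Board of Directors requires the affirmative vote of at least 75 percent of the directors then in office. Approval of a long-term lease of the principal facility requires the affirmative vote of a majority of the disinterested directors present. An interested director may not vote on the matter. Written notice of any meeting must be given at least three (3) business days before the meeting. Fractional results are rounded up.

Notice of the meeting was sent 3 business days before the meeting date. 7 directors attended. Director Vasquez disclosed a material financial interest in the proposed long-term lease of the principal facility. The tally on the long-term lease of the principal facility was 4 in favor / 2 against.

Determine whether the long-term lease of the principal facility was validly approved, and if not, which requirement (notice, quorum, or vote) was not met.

Notice: 3 business days given; 3 required (3 ≥ 3). Satisfied.
Quorum: 7 present, but the 1 interested director does not count, leaving 6. Quorum is 6. Satisfied.
Vote: the long-term lease of the principal facility requires a majority of the disinterested directors present (7 − 1 = 6). A majority of 6 is 4, so 4 affirmative votes are needed; 4 voted in favor. Satisfied.

Valid — all requirements satisfied.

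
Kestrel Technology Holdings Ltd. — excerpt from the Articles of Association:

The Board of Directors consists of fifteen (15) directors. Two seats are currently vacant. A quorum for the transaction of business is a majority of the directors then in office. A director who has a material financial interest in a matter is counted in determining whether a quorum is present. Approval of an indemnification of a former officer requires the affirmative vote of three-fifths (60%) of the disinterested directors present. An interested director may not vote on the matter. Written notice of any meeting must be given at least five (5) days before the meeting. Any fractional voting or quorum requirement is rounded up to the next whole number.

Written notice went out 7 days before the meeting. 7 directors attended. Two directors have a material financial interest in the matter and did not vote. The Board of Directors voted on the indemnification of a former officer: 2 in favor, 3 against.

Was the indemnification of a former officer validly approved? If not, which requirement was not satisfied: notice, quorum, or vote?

Invalid — vote requirement not satisfied.

Notice: 7 days given; 5 required (7 ≥ 5). Satisfied.
Quorum: 7 present (interested directors count toward quorum); quorum is 7. Satisfied.
Vote: the indemnification of a former officer requires three-fifths of the disinterested directors present (7 − 2 = 5). 3/5 of 5 = 3, so 3 affirmative votes are needed; 2 voted in favor. Not satisfied.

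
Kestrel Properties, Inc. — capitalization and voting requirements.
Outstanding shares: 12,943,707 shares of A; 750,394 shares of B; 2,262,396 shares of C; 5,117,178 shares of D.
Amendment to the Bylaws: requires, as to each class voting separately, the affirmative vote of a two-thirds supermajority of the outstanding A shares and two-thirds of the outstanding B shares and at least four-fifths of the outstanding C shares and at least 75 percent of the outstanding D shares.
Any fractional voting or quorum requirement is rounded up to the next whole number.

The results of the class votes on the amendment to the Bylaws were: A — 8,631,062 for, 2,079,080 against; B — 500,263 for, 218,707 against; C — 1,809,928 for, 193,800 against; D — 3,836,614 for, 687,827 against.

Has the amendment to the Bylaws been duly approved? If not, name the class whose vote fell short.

A: 2/3 of 12943707 = 8629138; 8,629,138 required, 8,631,062 in favor — approved.
B: 2/3 of 750394 = 500262.67, rounded up to 500263; 500,263 required, 500,263 in favor — approved.
C: 4/5 of 2262396 = 1809916.80, rounded up to 1809917; 1,809,917 required, 1,809,928 in favor — approved.
D: 3/4 of 5117178 = 3837883.50, rounded up to 3837884; 3,837,884 required, 3,836,614 in favor — not approved.

Not approved — the D shares did not give the required vote.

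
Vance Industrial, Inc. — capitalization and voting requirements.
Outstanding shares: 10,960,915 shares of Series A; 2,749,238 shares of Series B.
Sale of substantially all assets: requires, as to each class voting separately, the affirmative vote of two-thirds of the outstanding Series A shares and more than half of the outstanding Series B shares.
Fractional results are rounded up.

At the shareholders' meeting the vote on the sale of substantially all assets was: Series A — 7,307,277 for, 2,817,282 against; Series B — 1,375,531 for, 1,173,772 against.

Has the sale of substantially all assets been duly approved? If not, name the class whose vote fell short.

Series A: 2/3 of 10960915 = 7307276.67, rounded up to 7307277; 7,307,277 required, 7,307,277 in favor — approved.
Series B: a majority of 2749238 is 1374620; 1,374,620 required, 1,375,531 in favor — approved.

Approved — every class gave the required vote.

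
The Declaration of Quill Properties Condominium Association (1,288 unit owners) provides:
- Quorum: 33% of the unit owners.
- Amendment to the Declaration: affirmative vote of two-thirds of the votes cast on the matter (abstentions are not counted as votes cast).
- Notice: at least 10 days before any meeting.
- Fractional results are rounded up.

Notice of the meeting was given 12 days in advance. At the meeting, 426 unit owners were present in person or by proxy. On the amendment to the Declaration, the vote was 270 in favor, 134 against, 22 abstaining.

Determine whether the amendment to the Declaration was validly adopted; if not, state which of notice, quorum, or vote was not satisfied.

Valid — all requirements satisfied.

Notice: 12 days given; 10 required. Satisfied.
Quorum: 33% of 1,288 = 425.04, rounded up to 426; 426 present. Satisfied.
Vote: requires two-thirds of the votes cast (426 − 22 abstaining = 404); 2/3 of 404 = 269.33, rounded up to 270, so 270 needed; 270 in favor. Satisfied.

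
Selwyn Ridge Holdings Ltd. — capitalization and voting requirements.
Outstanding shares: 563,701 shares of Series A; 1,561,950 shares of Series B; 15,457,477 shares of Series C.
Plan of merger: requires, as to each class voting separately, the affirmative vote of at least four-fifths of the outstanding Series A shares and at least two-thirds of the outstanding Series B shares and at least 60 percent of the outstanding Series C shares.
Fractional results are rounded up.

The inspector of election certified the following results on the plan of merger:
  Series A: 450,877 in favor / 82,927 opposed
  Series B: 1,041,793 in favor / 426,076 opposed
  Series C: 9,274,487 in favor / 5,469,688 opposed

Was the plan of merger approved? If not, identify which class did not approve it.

Not approved — the Series A shares did not give the required vote.

Series A: 4/5 of 563701 = 450960.80, rounded up to 450961; 450,961 required, 450,877 in favor — not approved.
Series B: 2/3 of 1561950 = 1041300; 1,041,300 required, 1,041,793 in favor — approved.
Series C: 3/5 of 15457477 = 9274486.20, rounded up to 9274487; 9,274,487 required, 9,274,487 in favor — approved.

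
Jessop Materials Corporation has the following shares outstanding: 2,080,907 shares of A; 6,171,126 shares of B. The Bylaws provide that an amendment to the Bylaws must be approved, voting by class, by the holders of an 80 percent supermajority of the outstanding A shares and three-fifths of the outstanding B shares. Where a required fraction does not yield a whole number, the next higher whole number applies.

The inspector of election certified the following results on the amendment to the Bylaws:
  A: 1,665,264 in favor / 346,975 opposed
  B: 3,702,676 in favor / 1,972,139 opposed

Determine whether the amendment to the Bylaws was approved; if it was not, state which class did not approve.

Approved — every class gave the required vote.

A: 4/5 of 2080907 = 1664725.60, rounded up to 1664726; 1,664,726 required, 1,665,264 in favor — approved.
B: 3/5 of 6171126 = 3702675.60, rounded up to 3702676; 3,702,676 required, 3,702,676 in favor — approved.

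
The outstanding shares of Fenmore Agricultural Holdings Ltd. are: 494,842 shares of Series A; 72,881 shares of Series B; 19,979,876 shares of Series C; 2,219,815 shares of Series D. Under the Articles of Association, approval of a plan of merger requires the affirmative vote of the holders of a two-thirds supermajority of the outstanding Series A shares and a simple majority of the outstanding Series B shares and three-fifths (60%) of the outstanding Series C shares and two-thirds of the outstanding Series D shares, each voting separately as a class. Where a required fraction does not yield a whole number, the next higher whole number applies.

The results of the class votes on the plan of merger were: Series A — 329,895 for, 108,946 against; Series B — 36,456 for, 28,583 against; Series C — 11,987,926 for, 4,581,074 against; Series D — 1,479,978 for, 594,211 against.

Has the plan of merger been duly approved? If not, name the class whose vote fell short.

Approved — every class gave the required vote.

Series A: 2/3 of 494842 = 329894.67, rounded up to 329895; 329,895 required, 329,895 in favor — approved.
Series B: a majority of 72881 is 36441; 36,441 required, 36,456 in favor — approved.
Series C: 3/5 of 19979876 = 11987925.60, rounded up to 11987926; 11,987,926 required, 11,987,926 in favor — approved.
Series D: 2/3 of 2219815 = 1479876.67, rounded up to 1479877; 1,479,877 required, 1,479,978 in favor — approved.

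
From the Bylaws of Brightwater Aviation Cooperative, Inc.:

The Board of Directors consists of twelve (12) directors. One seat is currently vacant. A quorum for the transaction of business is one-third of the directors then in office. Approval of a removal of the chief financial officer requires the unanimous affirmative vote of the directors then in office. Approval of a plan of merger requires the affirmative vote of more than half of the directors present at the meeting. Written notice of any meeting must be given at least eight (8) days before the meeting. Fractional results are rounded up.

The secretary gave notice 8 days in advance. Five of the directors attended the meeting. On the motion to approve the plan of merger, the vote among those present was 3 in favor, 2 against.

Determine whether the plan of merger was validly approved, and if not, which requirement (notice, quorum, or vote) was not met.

Notice: 8 days given; 8 required (8 ≥ 8). Satisfied.
Quorum: 5 present; quorum is 4. Satisfied.
Vote: the plan of merger requires a majority of the directors present (5). A majority of 5 is 3, so 3 affirmative votes are needed; 3 voted in favor. Satisfied.

Valid — all requirements satisfied.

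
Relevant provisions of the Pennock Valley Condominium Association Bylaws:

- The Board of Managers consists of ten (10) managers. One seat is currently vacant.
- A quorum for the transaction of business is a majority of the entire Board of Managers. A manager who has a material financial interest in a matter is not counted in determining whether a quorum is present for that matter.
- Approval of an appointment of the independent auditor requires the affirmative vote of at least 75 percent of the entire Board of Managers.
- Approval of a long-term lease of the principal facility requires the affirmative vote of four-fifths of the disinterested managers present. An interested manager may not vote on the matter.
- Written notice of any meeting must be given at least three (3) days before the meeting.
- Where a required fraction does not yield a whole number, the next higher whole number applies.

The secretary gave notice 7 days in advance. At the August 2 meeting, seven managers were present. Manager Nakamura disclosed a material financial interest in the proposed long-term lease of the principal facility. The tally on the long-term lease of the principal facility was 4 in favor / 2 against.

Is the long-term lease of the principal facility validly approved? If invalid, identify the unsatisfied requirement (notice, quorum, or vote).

Invalid — vote requirement not satisfied.

Notice: 7 days given; 3 required (7 ≥ 3). Satisfied.
Quorum: 7 present, but the 1 interested manager does not count, leaving 6. Quorum is 6. Satisfied.
Vote: the long-term lease of the principal facility requires four-fifths of the disinterested managers present (7 − 1 = 6). 4/5 of 6 = 4.80, rounded up to 5, so 5 affirmative votes are needed; 4 voted in favor. Not satisfied.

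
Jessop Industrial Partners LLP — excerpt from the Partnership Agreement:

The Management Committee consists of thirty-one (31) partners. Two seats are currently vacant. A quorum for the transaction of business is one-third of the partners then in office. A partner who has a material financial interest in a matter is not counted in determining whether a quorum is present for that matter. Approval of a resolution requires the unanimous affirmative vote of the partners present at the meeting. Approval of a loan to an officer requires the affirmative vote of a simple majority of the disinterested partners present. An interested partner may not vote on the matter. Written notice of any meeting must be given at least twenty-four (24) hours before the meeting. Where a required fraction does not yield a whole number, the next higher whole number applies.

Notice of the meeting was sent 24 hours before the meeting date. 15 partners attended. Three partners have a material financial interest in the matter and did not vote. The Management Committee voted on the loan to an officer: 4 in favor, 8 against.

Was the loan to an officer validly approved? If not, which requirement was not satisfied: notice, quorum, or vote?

Invalid — vote requirement not satisfied.

Notice: 24 hours given; 24 required (24 ≥ 24). Satisfied.
Quorum: 15 present, but the 3 interested partners do not count, leaving 12. Quorum is 10. Satisfied.
Vote: the loan to an officer requires a majority of the disinterested partners present (15 − 3 = 12). A majority of 12 is 7, so 7 affirmative votes are needed; 4 voted in favor. Not satisfied.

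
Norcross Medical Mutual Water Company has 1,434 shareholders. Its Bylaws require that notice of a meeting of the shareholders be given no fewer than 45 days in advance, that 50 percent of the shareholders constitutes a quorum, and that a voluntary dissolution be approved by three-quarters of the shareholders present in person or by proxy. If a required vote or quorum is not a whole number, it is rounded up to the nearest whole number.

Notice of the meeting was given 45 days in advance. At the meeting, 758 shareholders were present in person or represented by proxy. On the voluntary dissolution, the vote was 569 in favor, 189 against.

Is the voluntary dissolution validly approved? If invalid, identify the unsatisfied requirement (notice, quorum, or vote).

Valid — all requirements satisfied.

Notice: 45 days given; 45 required. Satisfied.
Quorum: 50% of 1,434 = 717; 758 present. Satisfied.
Vote: requires three-fourths of those present (758); 3/4 of 758 = 568.50, rounded up to 569, so 569 needed; 569 in favor. Satisfied.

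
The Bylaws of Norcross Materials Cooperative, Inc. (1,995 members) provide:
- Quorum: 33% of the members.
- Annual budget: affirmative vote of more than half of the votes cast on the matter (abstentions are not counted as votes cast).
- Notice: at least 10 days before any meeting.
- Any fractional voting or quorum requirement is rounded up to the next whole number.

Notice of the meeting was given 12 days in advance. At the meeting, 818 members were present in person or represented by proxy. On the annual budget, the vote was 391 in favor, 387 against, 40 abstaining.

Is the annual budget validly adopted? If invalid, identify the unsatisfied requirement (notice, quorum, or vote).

Notice: 12 days given; 10 required. Satisfied.
Quorum: 33% of 1,995 = 658.35, rounded up to 659; 818 present. Satisfied.
Vote: requires a majority of the votes cast (818 − 40 abstaining = 778); a majority of 778 is 390, so 390 needed; 391 in favor. Satisfied.

Valid — all requirements satisfied.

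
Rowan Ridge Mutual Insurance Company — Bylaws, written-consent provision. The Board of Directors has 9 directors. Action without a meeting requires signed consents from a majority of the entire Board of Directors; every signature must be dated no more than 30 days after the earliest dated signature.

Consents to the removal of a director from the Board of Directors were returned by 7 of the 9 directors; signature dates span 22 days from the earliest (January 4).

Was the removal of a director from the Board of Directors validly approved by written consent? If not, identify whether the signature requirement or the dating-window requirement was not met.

Signatures required: a majority of 9 — a majority of 9 is 5, so 5 needed; 7 signed. Sufficient.
Dating window: the latest signature is 22 days after the earliest; the limit is 30 days. Within the window.

Effective — both the signature and dating-window requirements are satisfied.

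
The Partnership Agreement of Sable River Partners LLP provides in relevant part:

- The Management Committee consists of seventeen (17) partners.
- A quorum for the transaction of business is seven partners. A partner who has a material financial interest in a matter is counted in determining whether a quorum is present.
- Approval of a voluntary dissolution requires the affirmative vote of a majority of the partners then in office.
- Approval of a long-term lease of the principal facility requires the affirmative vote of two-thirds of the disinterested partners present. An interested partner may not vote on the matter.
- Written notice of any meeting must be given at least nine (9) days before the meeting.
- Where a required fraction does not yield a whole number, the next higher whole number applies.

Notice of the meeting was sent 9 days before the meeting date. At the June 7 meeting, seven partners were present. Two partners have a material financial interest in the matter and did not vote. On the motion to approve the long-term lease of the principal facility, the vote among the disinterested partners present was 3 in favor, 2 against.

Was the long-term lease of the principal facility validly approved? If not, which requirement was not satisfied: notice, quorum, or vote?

Notice: 9 days given; 9 required (9 ≥ 9). Satisfied.
Quorum: 7 present (interested partners count toward quorum); quorum is 7. Satisfied.
Vote: the long-term lease of the principal facility requires two-thirds of the disinterested partners present (7 − 2 = 5). 2/3 of 5 = 3.33, rounded up to 4, so 4 affirmative votes are needed; 3 voted in favor. Not satisfied.

Invalid — vote requirement not satisfied.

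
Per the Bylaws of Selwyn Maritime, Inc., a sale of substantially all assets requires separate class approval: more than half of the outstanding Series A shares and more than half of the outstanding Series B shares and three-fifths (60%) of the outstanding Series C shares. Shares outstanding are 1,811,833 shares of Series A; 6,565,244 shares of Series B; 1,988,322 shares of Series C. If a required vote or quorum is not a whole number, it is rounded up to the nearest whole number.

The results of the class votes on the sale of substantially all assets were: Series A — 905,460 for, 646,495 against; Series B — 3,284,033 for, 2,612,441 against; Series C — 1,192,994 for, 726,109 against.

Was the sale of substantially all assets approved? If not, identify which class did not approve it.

Series A: a majority of 1811833 is 905917; 905,917 required, 905,460 in favor — not approved.
Series B: a majority of 6565244 is 3282623; 3,282,623 required, 3,284,033 in favor — approved.
Series C: 3/5 of 1988322 = 1192993.20, rounded up to 1192994; 1,192,994 required, 1,192,994 in favor — approved.

Not approved — the Series A shares did not give the required vote.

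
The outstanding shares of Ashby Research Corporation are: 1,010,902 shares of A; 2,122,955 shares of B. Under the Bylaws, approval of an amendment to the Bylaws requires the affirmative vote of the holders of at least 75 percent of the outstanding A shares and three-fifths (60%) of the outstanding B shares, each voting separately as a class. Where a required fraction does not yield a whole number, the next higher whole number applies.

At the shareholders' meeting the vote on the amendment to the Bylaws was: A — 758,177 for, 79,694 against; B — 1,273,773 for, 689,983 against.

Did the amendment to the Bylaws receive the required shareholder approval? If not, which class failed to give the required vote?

Approved — every class gave the required vote.

A: 3/4 of 1010902 = 758176.50, rounded up to 758177; 758,177 required, 758,177 in favor — approved.
B: 3/5 of 2122955 = 1273773; 1,273,773 required, 1,273,773 in favor — approved.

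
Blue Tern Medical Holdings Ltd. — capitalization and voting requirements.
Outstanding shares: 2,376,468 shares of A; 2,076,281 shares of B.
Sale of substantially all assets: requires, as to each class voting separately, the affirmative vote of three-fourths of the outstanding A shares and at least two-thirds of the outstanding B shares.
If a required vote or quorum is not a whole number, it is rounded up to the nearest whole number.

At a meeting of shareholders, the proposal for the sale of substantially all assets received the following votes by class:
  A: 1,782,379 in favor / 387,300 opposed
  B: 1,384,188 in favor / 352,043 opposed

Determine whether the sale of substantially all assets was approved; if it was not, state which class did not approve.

A: 3/4 of 2376468 = 1782351; 1,782,351 required, 1,782,379 in favor — approved.
B: 2/3 of 2076281 = 1384187.33, rounded up to 1384188; 1,384,188 required, 1,384,188 in favor — approved.

Approved — every class gave the required vote.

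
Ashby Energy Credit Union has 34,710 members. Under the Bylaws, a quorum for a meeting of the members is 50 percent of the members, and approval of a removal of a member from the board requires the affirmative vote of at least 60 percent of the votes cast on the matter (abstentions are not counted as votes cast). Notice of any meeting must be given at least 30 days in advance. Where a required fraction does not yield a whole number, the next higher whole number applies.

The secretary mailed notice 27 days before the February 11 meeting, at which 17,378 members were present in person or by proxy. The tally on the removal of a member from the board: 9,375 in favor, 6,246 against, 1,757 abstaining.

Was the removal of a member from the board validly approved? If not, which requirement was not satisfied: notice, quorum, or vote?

Notice: 27 days given; 30 required. Not satisfied.
Quorum: 50% of 34,710 = 17,355; 17,378 present. Satisfied.
Vote: requires three-fifths of the votes cast (17,378 − 1,757 abstaining = 15,621); 3/5 of 15621 = 9372.60, rounded up to 9373, so 9,373 needed; 9,375 in favor. Satisfied.

Invalid — notice requirement not satisfied.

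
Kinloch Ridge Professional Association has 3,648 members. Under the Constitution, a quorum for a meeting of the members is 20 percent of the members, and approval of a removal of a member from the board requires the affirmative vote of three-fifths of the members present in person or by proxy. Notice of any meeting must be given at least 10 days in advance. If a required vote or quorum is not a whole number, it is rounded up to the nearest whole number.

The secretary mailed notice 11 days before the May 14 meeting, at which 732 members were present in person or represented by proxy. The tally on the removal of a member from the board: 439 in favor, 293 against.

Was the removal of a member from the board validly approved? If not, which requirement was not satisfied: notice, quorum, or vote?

Notice: 11 days given; 10 required. Satisfied.
Quorum: 20% of 3,648 = 729.60, rounded up to 730; 732 present. Satisfied.
Vote: requires three-fifths of those present (732); 3/5 of 732 = 439.20, rounded up to 440, so 440 needed; 439 in favor. Not satisfied.

Invalid — vote requirement not satisfied.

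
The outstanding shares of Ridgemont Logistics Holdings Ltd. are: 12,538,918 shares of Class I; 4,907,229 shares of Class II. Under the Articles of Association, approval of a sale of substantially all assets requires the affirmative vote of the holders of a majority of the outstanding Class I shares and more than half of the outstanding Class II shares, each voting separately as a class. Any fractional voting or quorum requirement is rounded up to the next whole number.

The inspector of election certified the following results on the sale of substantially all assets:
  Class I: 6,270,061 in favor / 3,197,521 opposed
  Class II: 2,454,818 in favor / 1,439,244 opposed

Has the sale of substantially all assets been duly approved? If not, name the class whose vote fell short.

Approved — every class gave the required vote.

Class I: a majority of 12538918 is 6269460; 6,269,460 required, 6,270,061 in favor — approved.
Class II: a majority of 4907229 is 2453615; 2,453,615 required, 2,454,818 in favor — approved.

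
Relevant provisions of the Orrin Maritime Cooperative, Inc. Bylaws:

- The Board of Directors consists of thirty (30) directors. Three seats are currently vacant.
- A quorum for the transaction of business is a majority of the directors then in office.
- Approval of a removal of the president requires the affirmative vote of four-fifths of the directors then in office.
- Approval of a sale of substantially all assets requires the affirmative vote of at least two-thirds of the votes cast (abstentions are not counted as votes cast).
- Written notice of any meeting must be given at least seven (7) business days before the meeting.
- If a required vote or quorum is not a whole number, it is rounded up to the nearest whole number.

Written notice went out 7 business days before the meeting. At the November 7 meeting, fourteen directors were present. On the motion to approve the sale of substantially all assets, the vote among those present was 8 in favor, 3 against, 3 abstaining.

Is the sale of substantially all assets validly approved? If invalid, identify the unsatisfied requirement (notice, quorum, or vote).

Notice: 7 business days given; 7 required (7 ≥ 7). Satisfied.
Quorum: 14 present; quorum is 14. Satisfied.
Vote: the sale of substantially all assets requires two-thirds of the votes cast (14 present − 3 abstaining = 11). 2/3 of 11 = 7.33, rounded up to 8, so 8 affirmative votes are needed; 8 voted in favor. Satisfied.

Valid — all requirements satisfied.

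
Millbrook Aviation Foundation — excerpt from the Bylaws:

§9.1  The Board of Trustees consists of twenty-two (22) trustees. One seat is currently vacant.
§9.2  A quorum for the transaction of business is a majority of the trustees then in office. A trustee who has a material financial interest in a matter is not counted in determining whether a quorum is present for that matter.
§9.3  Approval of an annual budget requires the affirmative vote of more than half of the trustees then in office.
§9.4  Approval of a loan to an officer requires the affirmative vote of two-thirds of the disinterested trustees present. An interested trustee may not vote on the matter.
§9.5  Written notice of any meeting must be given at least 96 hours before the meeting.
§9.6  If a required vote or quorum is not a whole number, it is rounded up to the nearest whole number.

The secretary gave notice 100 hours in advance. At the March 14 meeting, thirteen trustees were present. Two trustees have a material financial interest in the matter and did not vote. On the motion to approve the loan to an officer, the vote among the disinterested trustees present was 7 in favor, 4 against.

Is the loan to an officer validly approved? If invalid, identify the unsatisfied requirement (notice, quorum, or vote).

Notice: 100 hours given; 96 required (100 ≥ 96). Satisfied.
Quorum: 13 present, but the 2 interested trustees do not count, leaving 11. Quorum is 11. Satisfied.
Vote: the loan to an officer requires two-thirds of the disinterested trustees present (13 − 2 = 11). 2/3 of 11 = 7.33, rounded up to 8, so 8 affirmative votes are needed; 7 voted in favor. Not satisfied.

Invalid — vote requirement not satisfied.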